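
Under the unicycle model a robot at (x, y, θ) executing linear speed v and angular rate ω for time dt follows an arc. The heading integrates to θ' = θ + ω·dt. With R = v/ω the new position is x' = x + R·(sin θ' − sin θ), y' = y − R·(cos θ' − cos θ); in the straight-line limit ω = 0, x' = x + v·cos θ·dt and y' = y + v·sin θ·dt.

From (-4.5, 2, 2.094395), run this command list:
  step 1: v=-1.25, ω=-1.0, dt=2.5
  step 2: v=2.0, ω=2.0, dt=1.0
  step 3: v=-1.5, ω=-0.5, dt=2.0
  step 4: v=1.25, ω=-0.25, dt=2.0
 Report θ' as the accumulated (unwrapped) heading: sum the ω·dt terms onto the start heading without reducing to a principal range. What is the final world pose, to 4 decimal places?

(-3.6718, -0.5521, 0.0944)

step 1: θ'=-0.4056 (R=1.2500) → pose (-6.0758, 0.2264, -0.4056)
step 2: θ'=1.5944 (R=1.0000) → pose (-4.6815, 1.1689, 1.5944)
step 3: θ'=0.5944 (R=3.0000) → pose (-6.0006, -1.3874, 0.5944)
step 4: θ'=0.0944 (R=-5.0000) → pose (-3.6718, -0.5521, 0.0944)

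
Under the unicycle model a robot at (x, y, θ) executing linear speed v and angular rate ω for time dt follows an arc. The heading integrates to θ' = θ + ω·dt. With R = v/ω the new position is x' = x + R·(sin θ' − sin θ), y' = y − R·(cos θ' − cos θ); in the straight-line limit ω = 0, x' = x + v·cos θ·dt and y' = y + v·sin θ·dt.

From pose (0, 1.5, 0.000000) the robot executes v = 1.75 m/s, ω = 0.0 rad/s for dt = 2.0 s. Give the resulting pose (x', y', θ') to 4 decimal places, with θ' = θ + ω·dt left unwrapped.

θ' = 0.0000 + 0.0·2.0 = 0.0000
ω = 0 → straight: x' = 0 + 1.75·cos(0.0000)·2.0 = 3.5000
y' = 1.5 + 1.75·sin(0.0000)·2.0 = 1.5000

(3.5000, 1.5000, 0.0000)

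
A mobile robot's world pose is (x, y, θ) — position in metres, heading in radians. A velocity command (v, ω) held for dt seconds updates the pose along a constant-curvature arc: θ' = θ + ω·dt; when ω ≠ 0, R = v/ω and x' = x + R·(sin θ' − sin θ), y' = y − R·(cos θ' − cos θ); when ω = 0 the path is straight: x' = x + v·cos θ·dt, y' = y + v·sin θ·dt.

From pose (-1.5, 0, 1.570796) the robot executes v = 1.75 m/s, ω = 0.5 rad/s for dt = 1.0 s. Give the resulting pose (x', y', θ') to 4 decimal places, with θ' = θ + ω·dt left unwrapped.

(-1.9285, 1.6780, 2.0708)

θ' = 1.5708 + 0.5·1.0 = 2.0708
R = v/ω = 1.75/0.5 = 3.5000
x' = -1.5 + 3.5000·(sin 2.0708 − sin 1.5708) = -1.9285
y' = 0 − 3.5000·(cos 2.0708 − cos 1.5708) = 1.6780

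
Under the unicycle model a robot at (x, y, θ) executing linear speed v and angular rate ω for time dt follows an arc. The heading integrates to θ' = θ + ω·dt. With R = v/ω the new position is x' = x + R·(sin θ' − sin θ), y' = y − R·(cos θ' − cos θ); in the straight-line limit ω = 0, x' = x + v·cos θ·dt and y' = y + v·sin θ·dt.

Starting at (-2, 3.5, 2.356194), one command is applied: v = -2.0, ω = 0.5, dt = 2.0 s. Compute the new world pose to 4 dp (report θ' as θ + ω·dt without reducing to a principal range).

(1.6803, 2.4202, 3.3562)

θ' = 2.3562 + 0.5·2.0 = 3.3562
R = v/ω = -2.0/0.5 = -4.0000
x' = -2 + -4.0000·(sin 3.3562 − sin 2.3562) = 1.6803
y' = 3.5 − -4.0000·(cos 3.3562 − cos 2.3562) = 2.4202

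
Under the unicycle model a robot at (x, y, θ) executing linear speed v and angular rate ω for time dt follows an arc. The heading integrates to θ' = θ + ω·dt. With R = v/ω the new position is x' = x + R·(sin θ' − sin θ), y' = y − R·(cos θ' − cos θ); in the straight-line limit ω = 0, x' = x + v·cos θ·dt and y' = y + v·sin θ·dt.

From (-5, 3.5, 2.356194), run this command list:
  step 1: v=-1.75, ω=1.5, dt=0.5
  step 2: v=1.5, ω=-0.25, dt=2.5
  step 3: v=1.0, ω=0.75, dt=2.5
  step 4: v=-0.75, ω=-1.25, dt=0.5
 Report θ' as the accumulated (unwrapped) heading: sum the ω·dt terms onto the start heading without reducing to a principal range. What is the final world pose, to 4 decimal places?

step 1: θ'=3.1062 (R=-1.1667) → pose (-4.2163, 3.1590, 3.1062)
step 2: θ'=2.4812 (R=-6.0000) → pose (-7.6846, 4.4168, 2.4812)
step 3: θ'=4.3562 (R=1.3333) → pose (-9.7521, 3.8287, 4.3562)
step 4: θ'=3.7312 (R=0.6000) → pose (-9.5234, 4.1182, 3.7312)

(-9.5234, 4.1182, 3.7312)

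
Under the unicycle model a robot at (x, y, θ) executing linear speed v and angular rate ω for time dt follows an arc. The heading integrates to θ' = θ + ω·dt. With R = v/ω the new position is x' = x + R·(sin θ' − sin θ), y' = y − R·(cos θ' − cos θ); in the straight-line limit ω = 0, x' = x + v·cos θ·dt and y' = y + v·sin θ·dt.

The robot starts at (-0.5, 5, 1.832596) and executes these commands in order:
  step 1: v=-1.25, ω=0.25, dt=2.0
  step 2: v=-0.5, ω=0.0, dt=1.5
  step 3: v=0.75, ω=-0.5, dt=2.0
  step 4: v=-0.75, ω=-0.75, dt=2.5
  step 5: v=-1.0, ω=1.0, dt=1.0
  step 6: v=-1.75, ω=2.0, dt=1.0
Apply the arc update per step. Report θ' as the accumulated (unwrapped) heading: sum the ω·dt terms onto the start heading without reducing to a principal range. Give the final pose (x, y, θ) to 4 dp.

(-1.7552, 1.6465, 2.4576)

step 1: θ'=2.3326 (R=-5.0000) → pose (0.7117, 2.8430, 2.3326)
step 2: θ'=2.3326 (straight) → pose (1.2293, 2.3003, 2.3326)
step 3: θ'=1.3326 (R=-1.5000) → pose (0.8571, 3.6895, 1.3326)
step 4: θ'=-0.5424 (R=1.0000) → pose (-0.6309, 3.0690, -0.5424)
step 5: θ'=0.4576 (R=-1.0000) → pose (-1.5889, 3.1097, 0.4576)
step 6: θ'=2.4576 (R=-0.8750) → pose (-1.7552, 1.6465, 2.4576)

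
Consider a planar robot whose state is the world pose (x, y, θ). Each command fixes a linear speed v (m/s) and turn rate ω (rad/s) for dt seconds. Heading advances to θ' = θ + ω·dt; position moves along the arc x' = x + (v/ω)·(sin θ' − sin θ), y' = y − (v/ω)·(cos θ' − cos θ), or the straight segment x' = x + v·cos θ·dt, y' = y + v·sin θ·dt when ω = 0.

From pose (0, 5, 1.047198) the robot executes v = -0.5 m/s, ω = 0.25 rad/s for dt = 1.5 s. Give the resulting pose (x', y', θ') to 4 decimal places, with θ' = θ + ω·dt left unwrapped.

θ' = 1.0472 + 0.25·1.5 = 1.4222
R = v/ω = -0.5/0.25 = -2.0000
x' = 0 + -2.0000·(sin 1.4222 − sin 1.0472) = -0.2459
y' = 5 − -2.0000·(cos 1.4222 − cos 1.0472) = 4.2961

(-0.2459, 4.2961, 1.4222)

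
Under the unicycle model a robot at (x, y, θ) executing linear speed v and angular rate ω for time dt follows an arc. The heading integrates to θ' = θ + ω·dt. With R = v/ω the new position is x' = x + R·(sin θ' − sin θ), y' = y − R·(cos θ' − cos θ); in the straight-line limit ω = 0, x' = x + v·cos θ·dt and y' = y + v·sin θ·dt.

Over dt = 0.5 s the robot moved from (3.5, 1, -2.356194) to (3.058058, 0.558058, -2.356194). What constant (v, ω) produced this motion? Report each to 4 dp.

Δθ = -2.356194 − -2.356194 = 0.000000
ω = Δθ/dt = 0.000000/0.5 = 0.0000
ω = 0 → v = (Δx·cos θ + Δy·sin θ)/dt = 1.2500

v = 1.2500, ω = 0.0000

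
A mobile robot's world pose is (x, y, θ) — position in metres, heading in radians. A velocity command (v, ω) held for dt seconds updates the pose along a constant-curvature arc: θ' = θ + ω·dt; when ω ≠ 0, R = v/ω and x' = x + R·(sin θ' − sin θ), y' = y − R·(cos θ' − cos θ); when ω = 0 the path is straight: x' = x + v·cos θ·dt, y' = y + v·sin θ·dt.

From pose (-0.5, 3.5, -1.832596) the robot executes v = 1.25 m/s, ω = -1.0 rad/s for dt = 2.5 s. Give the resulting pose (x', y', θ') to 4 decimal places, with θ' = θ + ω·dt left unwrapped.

θ' = -1.8326 + -1.0·2.5 = -4.3326
R = v/ω = 1.25/-1.0 = -1.2500
x' = -0.5 + -1.2500·(sin -4.3326 − sin -1.8326) = -2.8683
y' = 3.5 − -1.2500·(cos -4.3326 − cos -1.8326) = 3.3601

(-2.8683, 3.3601, -4.3326)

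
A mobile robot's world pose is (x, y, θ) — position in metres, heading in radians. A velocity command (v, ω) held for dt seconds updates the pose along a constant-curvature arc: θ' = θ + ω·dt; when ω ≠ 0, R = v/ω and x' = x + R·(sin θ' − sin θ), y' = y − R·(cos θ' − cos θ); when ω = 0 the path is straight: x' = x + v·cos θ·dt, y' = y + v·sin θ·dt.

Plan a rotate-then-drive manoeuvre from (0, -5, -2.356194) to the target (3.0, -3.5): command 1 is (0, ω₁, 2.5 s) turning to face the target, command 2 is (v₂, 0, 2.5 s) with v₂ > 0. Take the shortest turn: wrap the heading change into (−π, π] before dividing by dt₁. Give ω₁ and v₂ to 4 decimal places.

ω₁ = 1.1279, v₂ = 1.3416

heading to target = atan2(-3.5−-5, 3−0) = 0.4636
Δθ = wrap(0.4636 − -2.3562) = 2.8198; ω₁ = Δθ/dt₁ = 1.1279
distance = √((3−0)² + (-3.5−-5)²) = 3.3541; v₂ = distance/dt₂ = 1.3416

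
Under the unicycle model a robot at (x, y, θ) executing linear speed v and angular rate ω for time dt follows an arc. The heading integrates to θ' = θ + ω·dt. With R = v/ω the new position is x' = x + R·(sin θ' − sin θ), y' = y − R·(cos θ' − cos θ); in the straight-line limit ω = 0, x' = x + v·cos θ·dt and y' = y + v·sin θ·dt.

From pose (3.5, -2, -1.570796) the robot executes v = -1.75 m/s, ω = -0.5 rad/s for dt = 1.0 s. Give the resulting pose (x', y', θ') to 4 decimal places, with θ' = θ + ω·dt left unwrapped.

θ' = -1.5708 + -0.5·1.0 = -2.0708
R = v/ω = -1.75/-0.5 = 3.5000
x' = 3.5 + 3.5000·(sin -2.0708 − sin -1.5708) = 3.9285
y' = -2 − 3.5000·(cos -2.0708 − cos -1.5708) = -0.3220

(3.9285, -0.3220, -2.0708)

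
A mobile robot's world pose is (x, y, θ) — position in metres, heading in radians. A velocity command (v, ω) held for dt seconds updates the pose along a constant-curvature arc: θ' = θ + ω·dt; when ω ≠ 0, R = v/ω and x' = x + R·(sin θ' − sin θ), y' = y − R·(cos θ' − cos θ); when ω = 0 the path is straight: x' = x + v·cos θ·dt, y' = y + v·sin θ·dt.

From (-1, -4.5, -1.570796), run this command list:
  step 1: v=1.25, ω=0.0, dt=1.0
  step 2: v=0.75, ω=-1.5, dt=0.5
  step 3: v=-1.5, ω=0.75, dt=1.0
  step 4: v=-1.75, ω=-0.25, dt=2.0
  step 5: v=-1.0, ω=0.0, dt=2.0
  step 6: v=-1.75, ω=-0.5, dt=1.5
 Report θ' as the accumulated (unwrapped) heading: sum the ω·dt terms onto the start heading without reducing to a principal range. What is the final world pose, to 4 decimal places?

(3.1861, 2.0271, -2.8208)

step 1: θ'=-1.5708 (straight) → pose (-1.0000, -5.7500, -1.5708)
step 2: θ'=-2.3208 (R=-0.5000) → pose (-1.1342, -6.0908, -2.3208)
step 3: θ'=-1.5708 (R=-2.0000) → pose (-0.5975, -4.7275, -1.5708)
step 4: θ'=-2.0708 (R=7.0000) → pose (0.2594, -1.3716, -2.0708)
step 5: θ'=-2.0708 (straight) → pose (1.2182, 0.3836, -2.0708)
step 6: θ'=-2.8208 (R=3.5000) → pose (3.1861, 2.0271, -2.8208)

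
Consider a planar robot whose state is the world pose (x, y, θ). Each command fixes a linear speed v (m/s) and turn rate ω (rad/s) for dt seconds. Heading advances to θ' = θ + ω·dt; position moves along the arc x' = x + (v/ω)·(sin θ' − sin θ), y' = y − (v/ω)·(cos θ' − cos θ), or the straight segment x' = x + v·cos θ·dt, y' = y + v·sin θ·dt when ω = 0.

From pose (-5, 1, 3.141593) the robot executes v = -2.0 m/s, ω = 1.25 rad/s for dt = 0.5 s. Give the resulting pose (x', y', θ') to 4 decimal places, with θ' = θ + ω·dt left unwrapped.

θ' = 3.1416 + 1.25·0.5 = 3.7666
R = v/ω = -2.0/1.25 = -1.6000
x' = -5 + -1.6000·(sin 3.7666 − sin 3.1416) = -4.0638
y' = 1 − -1.6000·(cos 3.7666 − cos 3.1416) = 1.3025

(-4.0638, 1.3025, 3.7666)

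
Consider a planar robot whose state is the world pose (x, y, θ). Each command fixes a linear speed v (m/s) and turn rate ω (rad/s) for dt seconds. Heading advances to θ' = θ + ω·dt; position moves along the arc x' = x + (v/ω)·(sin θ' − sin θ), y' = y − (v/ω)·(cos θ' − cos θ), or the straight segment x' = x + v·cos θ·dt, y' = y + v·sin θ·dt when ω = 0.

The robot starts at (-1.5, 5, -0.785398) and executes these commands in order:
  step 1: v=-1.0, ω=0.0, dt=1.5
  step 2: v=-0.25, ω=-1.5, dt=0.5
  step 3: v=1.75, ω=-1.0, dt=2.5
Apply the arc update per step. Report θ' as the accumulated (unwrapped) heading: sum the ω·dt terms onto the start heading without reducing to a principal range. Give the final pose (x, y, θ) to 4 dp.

(-5.7223, 5.0144, -4.0354)

step 1: θ'=-0.7854 (straight) → pose (-2.5607, 6.0607, -0.7854)
step 2: θ'=-1.5354 (R=0.1667) → pose (-2.6094, 6.1726, -1.5354)
step 3: θ'=-4.0354 (R=-1.7500) → pose (-5.7223, 5.0144, -4.0354)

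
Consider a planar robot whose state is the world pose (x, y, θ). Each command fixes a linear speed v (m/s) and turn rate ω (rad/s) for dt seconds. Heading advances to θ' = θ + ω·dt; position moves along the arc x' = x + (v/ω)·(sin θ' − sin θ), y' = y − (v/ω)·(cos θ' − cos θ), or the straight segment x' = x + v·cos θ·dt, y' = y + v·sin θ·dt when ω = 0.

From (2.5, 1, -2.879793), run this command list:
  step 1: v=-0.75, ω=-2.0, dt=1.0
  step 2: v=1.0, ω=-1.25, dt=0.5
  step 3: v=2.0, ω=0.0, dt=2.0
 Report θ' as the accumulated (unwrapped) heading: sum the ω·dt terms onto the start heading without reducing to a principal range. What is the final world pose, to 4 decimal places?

step 1: θ'=-4.8798 (R=0.3750) → pose (2.9668, 0.5753, -4.8798)
step 2: θ'=-5.5048 (R=-0.8000) → pose (3.1939, 1.0116, -5.5048)
step 3: θ'=-5.5048 (straight) → pose (6.0421, 3.8202, -5.5048)

(6.0421, 3.8202, -5.5048)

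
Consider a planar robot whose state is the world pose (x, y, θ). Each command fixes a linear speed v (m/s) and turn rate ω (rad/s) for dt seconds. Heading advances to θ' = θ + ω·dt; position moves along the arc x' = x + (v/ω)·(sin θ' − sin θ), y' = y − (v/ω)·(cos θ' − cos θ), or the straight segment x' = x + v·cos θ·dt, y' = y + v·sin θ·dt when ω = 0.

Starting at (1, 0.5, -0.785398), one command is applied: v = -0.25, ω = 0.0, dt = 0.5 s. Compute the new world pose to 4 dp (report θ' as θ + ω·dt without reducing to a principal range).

(0.9116, 0.5884, -0.7854)

θ' = -0.7854 + 0.0·0.5 = -0.7854
ω = 0 → straight: x' = 1 + -0.25·cos(-0.7854)·0.5 = 0.9116
y' = 0.5 + -0.25·sin(-0.7854)·0.5 = 0.5884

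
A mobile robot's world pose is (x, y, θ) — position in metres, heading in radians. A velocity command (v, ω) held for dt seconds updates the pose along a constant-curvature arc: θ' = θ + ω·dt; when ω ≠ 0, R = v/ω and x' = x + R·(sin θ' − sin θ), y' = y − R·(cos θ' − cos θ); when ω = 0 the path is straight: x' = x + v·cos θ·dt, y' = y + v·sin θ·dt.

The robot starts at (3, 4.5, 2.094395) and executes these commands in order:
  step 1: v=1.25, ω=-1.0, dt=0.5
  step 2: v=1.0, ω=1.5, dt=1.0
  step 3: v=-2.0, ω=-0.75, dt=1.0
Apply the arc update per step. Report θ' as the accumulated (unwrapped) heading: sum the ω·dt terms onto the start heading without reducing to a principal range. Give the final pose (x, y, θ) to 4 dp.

(3.9798, 4.9452, 2.3444)

step 1: θ'=1.5944 (R=-1.2500) → pose (2.8329, 5.0955, 1.5944)
step 2: θ'=3.0944 (R=0.6667) → pose (2.1979, 5.7457, 3.0944)
step 3: θ'=2.3444 (R=2.6667) → pose (3.9798, 4.9452, 2.3444)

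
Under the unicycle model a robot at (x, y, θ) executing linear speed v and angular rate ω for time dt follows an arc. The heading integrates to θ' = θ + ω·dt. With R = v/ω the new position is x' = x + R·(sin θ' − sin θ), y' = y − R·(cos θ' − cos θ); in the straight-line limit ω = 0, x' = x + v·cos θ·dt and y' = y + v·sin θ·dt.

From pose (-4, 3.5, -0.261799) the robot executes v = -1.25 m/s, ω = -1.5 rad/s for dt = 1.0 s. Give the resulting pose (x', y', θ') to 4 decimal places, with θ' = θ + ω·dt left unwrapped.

(-4.6025, 4.4631, -1.7618)

θ' = -0.2618 + -1.5·1.0 = -1.7618
R = v/ω = -1.25/-1.5 = 0.8333
x' = -4 + 0.8333·(sin -1.7618 − sin -0.2618) = -4.6025
y' = 3.5 − 0.8333·(cos -1.7618 − cos -0.2618) = 4.4631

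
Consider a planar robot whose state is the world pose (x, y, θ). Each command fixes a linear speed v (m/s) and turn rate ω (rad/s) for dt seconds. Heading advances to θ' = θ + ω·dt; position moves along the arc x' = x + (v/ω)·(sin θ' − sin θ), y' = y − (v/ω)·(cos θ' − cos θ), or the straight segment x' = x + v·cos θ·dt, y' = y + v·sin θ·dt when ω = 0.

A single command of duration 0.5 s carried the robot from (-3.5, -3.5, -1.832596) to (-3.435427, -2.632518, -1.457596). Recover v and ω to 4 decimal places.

v = -1.7500, ω = 0.7500

Δθ = -1.457596 − -1.832596 = 0.375000
ω = Δθ/dt = 0.375000/0.5 = 0.7500
R = −Δy/(cos θ' − cos θ) = -2.3333
v = R·ω = -2.3333·0.7500 = -1.7500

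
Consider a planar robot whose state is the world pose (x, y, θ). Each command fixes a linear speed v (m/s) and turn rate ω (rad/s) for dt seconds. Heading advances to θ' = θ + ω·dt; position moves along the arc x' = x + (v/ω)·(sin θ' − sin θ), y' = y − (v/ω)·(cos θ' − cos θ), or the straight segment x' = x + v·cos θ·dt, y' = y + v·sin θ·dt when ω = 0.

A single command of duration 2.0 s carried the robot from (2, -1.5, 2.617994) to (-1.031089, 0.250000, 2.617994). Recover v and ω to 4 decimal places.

Δθ = 2.617994 − 2.617994 = 0.000000
ω = Δθ/dt = 0.000000/2.0 = 0.0000
ω = 0 → v = (Δx·cos θ + Δy·sin θ)/dt = 1.7500

v = 1.7500, ω = 0.0000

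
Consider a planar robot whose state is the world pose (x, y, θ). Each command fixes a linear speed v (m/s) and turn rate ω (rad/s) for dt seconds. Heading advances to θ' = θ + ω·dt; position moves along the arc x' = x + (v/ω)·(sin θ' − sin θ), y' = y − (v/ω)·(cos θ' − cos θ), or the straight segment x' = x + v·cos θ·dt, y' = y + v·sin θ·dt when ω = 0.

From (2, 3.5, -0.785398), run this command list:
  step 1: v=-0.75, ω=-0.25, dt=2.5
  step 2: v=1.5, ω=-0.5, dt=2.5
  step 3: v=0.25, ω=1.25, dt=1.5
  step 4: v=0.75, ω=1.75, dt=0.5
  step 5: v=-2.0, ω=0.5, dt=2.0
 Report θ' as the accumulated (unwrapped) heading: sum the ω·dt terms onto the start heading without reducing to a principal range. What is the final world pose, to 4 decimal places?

(-3.3084, -0.5714, 1.0896)

step 1: θ'=-1.4104 (R=3.0000) → pose (1.1598, 5.1422, -1.4104)
step 2: θ'=-2.6604 (R=-3.0000) → pose (-0.4131, 2.0037, -2.6604)
step 3: θ'=-0.7854 (R=0.2000) → pose (-0.4620, 1.6850, -0.7854)
step 4: θ'=0.0896 (R=0.4286) → pose (-0.1206, 1.5612, 0.0896)
step 5: θ'=1.0896 (R=-4.0000) → pose (-3.3084, -0.5714, 1.0896)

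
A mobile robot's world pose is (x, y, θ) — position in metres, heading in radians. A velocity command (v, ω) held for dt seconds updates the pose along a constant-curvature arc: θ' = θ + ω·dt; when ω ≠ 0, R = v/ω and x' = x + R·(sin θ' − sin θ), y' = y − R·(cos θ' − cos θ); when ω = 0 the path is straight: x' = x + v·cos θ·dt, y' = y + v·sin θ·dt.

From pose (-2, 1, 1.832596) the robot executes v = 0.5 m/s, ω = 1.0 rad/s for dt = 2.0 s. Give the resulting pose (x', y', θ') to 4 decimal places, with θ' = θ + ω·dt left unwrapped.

(-2.8016, 1.2559, 3.8326)

θ' = 1.8326 + 1.0·2.0 = 3.8326
R = v/ω = 0.5/1.0 = 0.5000
x' = -2 + 0.5000·(sin 3.8326 − sin 1.8326) = -2.8016
y' = 1 − 0.5000·(cos 3.8326 − cos 1.8326) = 1.2559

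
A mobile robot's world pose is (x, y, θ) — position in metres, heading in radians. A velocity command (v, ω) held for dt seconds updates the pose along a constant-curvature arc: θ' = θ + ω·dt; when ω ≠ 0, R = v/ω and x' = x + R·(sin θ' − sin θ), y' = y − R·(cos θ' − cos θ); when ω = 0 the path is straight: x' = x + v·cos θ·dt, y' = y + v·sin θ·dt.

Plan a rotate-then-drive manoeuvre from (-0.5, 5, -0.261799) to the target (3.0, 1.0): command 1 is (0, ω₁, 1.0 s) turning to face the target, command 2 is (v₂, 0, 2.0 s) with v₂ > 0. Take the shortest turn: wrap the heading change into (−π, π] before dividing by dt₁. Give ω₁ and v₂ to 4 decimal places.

ω₁ = -0.5902, v₂ = 2.6575

heading to target = atan2(1−5, 3−-0.5) = -0.8520
Δθ = wrap(-0.8520 − -0.2618) = -0.5902; ω₁ = Δθ/dt₁ = -0.5902
distance = √((3−-0.5)² + (1−5)²) = 5.3151; v₂ = distance/dt₂ = 2.6575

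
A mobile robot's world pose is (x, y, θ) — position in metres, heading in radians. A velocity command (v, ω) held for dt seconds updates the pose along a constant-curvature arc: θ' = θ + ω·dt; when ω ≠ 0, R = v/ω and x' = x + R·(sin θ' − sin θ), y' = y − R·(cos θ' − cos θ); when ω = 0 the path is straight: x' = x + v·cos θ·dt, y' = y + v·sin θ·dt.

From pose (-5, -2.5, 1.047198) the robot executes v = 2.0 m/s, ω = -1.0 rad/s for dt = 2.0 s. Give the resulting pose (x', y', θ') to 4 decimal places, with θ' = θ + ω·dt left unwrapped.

(-1.6379, -2.3412, -0.9528)

θ' = 1.0472 + -1.0·2.0 = -0.9528
R = v/ω = 2.0/-1.0 = -2.0000
x' = -5 + -2.0000·(sin -0.9528 − sin 1.0472) = -1.6379
y' = -2.5 − -2.0000·(cos -0.9528 − cos 1.0472) = -2.3412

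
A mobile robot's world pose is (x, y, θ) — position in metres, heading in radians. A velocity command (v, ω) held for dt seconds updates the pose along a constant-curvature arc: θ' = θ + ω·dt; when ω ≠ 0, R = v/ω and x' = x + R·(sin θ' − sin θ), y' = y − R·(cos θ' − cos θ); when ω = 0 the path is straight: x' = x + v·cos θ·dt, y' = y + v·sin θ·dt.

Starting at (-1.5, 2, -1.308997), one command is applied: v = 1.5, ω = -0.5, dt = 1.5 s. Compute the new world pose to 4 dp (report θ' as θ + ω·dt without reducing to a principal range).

(-1.7482, -0.1836, -2.0590)

θ' = -1.3090 + -0.5·1.5 = -2.0590
R = v/ω = 1.5/-0.5 = -3.0000
x' = -1.5 + -3.0000·(sin -2.0590 − sin -1.3090) = -1.7482
y' = 2 − -3.0000·(cos -2.0590 − cos -1.3090) = -0.1836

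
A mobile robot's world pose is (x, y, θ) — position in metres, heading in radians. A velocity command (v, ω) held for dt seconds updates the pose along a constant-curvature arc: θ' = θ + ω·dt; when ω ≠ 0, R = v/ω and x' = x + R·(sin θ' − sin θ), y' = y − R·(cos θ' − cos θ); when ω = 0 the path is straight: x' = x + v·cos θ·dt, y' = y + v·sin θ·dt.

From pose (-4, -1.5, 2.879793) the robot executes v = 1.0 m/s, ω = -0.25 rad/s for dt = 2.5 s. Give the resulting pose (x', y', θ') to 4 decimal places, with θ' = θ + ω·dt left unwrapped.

(-6.0649, -0.1639, 2.2548)

θ' = 2.8798 + -0.25·2.5 = 2.2548
R = v/ω = 1.0/-0.25 = -4.0000
x' = -4 + -4.0000·(sin 2.2548 − sin 2.8798) = -6.0649
y' = -1.5 − -4.0000·(cos 2.2548 − cos 2.8798) = -0.1639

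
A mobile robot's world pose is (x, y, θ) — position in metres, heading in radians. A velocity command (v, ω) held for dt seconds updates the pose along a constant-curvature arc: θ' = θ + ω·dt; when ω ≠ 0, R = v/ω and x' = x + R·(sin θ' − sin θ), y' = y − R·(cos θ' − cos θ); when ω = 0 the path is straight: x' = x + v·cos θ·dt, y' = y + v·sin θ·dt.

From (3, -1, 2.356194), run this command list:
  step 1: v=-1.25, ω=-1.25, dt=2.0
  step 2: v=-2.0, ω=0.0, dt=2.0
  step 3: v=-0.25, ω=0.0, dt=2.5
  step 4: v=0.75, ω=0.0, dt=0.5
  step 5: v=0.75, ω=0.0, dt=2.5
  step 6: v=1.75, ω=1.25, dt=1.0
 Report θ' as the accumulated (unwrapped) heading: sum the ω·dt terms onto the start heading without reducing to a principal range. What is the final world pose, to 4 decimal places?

step 1: θ'=-0.1438 (R=1.0000) → pose (2.1496, -2.6968, -0.1438)
step 2: θ'=-0.1438 (straight) → pose (-1.8091, -2.1235, -0.1438)
step 3: θ'=-0.1438 (straight) → pose (-2.4277, -2.0340, -0.1438)
step 4: θ'=-0.1438 (straight) → pose (-2.0565, -2.0877, -0.1438)
step 5: θ'=-0.1438 (straight) → pose (-0.2009, -2.3564, -0.1438)
step 6: θ'=1.1062 (R=1.4000) → pose (1.2513, -1.5982, 1.1062)

(1.2513, -1.5982, 1.1062)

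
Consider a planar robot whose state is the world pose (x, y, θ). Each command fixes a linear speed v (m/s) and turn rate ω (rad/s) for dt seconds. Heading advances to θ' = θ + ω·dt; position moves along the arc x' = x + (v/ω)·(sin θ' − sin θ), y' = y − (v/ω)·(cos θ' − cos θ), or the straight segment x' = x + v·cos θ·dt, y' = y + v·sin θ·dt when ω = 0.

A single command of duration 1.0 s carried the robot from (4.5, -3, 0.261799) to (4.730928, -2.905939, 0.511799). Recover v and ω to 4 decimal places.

Δθ = 0.511799 − 0.261799 = 0.250000
ω = Δθ/dt = 0.250000/1.0 = 0.2500
R = Δx/(sin θ' − sin θ) = 1.0000
v = R·ω = 1.0000·0.2500 = 0.2500

v = 0.2500, ω = 0.2500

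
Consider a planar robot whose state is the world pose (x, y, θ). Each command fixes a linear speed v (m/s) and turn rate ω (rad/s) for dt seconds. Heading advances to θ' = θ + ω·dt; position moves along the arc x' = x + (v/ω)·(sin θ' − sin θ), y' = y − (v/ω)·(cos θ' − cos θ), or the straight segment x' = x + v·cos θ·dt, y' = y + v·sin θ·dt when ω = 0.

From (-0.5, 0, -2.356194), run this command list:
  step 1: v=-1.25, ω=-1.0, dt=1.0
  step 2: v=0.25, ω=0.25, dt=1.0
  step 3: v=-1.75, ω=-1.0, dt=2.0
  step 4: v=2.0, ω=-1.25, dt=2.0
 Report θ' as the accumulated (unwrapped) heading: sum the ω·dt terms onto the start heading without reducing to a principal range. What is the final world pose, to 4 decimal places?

step 1: θ'=-3.3562 (R=1.2500) → pose (0.6501, 0.3374, -3.3562)
step 2: θ'=-3.1062 (R=1.0000) → pose (0.4017, 0.3598, -3.1062)
step 3: θ'=-5.1062 (R=1.7500) → pose (2.0797, -2.0606, -5.1062)
step 4: θ'=-7.6062 (R=-1.6000) → pose (5.1084, -2.2821, -7.6062)

(5.1084, -2.2821, -7.6062)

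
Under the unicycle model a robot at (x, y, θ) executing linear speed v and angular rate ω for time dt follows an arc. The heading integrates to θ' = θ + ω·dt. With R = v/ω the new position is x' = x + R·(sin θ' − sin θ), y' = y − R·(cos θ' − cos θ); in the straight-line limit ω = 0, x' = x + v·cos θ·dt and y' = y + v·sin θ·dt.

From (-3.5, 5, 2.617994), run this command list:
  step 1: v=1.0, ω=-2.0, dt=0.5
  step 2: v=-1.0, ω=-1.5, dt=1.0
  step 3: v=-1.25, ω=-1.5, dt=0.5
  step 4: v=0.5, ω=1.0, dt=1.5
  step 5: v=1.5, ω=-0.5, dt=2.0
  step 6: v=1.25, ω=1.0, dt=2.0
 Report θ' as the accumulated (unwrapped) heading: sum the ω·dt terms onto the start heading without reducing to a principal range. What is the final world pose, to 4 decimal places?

(-0.2067, 7.5914, 1.8680)

step 1: θ'=1.6180 (R=-0.5000) → pose (-3.7494, 5.4094, 1.6180)
step 2: θ'=0.1180 (R=0.6667) → pose (-4.3369, 4.7159, 0.1180)
step 3: θ'=-0.6320 (R=0.8333) → pose (-4.9273, 4.8711, -0.6320)
step 4: θ'=0.8680 (R=0.5000) → pose (-4.2504, 4.9513, 0.8680)
step 5: θ'=-0.1320 (R=-3.0000) → pose (-1.5664, 5.9862, -0.1320)
step 6: θ'=1.8680 (R=1.2500) → pose (-0.2067, 7.5914, 1.8680)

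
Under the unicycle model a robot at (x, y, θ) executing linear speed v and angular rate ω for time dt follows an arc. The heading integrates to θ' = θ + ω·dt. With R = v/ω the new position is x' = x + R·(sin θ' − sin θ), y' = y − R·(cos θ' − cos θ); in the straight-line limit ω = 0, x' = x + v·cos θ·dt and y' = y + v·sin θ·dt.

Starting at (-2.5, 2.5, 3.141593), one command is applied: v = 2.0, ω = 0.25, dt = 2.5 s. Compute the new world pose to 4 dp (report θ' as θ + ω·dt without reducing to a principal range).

(-7.1808, 0.9877, 3.7666)

θ' = 3.1416 + 0.25·2.5 = 3.7666
R = v/ω = 2.0/0.25 = 8.0000
x' = -2.5 + 8.0000·(sin 3.7666 − sin 3.1416) = -7.1808
y' = 2.5 − 8.0000·(cos 3.7666 − cos 3.1416) = 0.9877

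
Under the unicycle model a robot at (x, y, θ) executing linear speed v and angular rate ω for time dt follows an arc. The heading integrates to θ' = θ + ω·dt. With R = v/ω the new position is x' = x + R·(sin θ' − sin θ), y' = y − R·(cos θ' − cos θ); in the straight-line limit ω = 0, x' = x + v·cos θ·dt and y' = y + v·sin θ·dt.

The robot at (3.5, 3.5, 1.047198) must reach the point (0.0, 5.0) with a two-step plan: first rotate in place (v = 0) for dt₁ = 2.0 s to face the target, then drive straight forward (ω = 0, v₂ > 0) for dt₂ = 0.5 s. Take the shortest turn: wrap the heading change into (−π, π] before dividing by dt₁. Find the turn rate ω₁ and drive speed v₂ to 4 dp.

heading to target = atan2(5−3.5, 0−3.5) = 2.7367
Δθ = wrap(2.7367 − 1.0472) = 1.6895; ω₁ = Δθ/dt₁ = 0.8448
distance = √((0−3.5)² + (5−3.5)²) = 3.8079; v₂ = distance/dt₂ = 7.6158

ω₁ = 0.8448, v₂ = 7.6158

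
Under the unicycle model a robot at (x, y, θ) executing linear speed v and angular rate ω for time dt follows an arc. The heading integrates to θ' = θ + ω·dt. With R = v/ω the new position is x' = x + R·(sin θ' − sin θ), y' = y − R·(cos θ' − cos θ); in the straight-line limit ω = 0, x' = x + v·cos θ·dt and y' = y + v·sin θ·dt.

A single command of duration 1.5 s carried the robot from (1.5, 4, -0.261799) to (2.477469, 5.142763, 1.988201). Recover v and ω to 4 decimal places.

Δθ = 1.988201 − -0.261799 = 2.250000
ω = Δθ/dt = 2.250000/1.5 = 1.5000
R = −Δy/(cos θ' − cos θ) = 0.8333
v = R·ω = 0.8333·1.5000 = 1.2500

v = 1.2500, ω = 1.5000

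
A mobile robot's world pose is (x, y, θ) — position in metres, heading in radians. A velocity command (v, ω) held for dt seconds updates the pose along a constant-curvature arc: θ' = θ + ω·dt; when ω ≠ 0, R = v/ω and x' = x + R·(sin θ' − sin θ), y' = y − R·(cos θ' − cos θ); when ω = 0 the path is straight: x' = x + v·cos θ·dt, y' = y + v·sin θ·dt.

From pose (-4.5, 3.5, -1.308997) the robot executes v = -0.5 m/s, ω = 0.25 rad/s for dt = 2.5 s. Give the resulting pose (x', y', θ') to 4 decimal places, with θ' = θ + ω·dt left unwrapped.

θ' = -1.3090 + 0.25·2.5 = -0.6840
R = v/ω = -0.5/0.25 = -2.0000
x' = -4.5 + -2.0000·(sin -0.6840 − sin -1.3090) = -5.1681
y' = 3.5 − -2.0000·(cos -0.6840 − cos -1.3090) = 4.5325

(-5.1681, 4.5325, -0.6840)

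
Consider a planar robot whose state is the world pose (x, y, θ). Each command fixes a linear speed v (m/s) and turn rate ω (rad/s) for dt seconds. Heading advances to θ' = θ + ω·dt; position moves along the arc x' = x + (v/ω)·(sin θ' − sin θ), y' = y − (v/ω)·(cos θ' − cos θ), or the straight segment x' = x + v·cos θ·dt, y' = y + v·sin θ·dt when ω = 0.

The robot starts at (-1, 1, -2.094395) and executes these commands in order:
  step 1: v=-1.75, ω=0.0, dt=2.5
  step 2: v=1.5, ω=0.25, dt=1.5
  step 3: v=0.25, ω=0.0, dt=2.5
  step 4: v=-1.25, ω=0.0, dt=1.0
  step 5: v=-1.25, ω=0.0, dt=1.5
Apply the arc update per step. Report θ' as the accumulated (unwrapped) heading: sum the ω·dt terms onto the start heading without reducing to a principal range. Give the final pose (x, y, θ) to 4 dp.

(0.8199, 5.1496, -1.7194)

step 1: θ'=-2.0944 (straight) → pose (1.1875, 4.7889, -2.0944)
step 2: θ'=-1.7194 (R=6.0000) → pose (0.4498, 2.6772, -1.7194)
step 3: θ'=-1.7194 (straight) → pose (0.3572, 2.0591, -1.7194)
step 4: θ'=-1.7194 (straight) → pose (0.5423, 3.2953, -1.7194)
step 5: θ'=-1.7194 (straight) → pose (0.8199, 5.1496, -1.7194)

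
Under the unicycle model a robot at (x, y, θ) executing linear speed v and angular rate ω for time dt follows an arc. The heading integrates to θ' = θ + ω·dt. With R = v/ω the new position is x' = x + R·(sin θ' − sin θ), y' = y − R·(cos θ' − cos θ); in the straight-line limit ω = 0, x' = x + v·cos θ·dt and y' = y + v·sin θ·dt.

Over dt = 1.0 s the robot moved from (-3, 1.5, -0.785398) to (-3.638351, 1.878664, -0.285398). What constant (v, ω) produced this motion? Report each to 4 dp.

Δθ = -0.285398 − -0.785398 = 0.500000
ω = Δθ/dt = 0.500000/1.0 = 0.5000
R = Δx/(sin θ' − sin θ) = -1.5000
v = R·ω = -1.5000·0.5000 = -0.7500

v = -0.7500, ω = 0.5000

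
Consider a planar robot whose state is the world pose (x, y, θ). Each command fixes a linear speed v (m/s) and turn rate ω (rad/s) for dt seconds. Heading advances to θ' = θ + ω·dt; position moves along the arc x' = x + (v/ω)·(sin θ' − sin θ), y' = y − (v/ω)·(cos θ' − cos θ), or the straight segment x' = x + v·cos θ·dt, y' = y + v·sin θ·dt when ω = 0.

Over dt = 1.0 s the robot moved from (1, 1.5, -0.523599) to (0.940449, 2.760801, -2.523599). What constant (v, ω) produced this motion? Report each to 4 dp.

v = -1.5000, ω = -2.0000

Δθ = -2.523599 − -0.523599 = -2.000000
ω = Δθ/dt = -2.000000/1.0 = -2.0000
R = −Δy/(cos θ' − cos θ) = 0.7500
v = R·ω = 0.7500·-2.0000 = -1.5000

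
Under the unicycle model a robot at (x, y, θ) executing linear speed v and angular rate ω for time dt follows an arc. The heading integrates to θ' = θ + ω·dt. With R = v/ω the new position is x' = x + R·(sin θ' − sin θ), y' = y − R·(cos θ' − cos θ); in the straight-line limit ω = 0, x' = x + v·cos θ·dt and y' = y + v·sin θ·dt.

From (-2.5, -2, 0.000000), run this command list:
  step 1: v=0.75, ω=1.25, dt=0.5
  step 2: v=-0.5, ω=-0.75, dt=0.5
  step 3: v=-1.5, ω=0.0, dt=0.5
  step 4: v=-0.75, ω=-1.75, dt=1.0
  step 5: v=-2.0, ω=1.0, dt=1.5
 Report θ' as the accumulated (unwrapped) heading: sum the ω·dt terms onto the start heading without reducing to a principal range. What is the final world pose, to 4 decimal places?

(-5.6293, 0.0660, 0.0000)

step 1: θ'=0.6250 (R=0.6000) → pose (-2.1489, -1.8866, 0.6250)
step 2: θ'=0.2500 (R=0.6667) → pose (-2.3741, -1.9919, 0.2500)
step 3: θ'=0.2500 (straight) → pose (-3.1008, -2.1774, 0.2500)
step 4: θ'=-1.5000 (R=0.4286) → pose (-3.6343, -1.7925, -1.5000)
step 5: θ'=0.0000 (R=-2.0000) → pose (-5.6293, 0.0660, 0.0000)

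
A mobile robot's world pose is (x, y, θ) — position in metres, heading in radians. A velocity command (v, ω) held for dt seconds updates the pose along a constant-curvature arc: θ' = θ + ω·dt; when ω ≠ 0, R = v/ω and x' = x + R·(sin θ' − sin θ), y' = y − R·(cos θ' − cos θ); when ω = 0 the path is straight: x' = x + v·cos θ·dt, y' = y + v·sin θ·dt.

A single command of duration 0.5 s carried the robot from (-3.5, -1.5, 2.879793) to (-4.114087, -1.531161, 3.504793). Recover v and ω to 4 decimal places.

Δθ = 3.504793 − 2.879793 = 0.625000
ω = Δθ/dt = 0.625000/0.5 = 1.2500
R = Δx/(sin θ' − sin θ) = 1.0000
v = R·ω = 1.0000·1.2500 = 1.2500

v = 1.2500, ω = 1.2500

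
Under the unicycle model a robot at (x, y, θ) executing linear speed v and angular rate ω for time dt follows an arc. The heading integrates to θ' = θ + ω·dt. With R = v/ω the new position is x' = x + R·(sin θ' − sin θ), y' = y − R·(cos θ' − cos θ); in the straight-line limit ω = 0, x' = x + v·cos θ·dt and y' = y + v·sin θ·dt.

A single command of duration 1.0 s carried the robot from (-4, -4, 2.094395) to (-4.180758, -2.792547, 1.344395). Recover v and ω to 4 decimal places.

v = 1.2500, ω = -0.7500

Δθ = 1.344395 − 2.094395 = -0.750000
ω = Δθ/dt = -0.750000/1.0 = -0.7500
R = −Δy/(cos θ' − cos θ) = -1.6667
v = R·ω = -1.6667·-0.7500 = 1.2500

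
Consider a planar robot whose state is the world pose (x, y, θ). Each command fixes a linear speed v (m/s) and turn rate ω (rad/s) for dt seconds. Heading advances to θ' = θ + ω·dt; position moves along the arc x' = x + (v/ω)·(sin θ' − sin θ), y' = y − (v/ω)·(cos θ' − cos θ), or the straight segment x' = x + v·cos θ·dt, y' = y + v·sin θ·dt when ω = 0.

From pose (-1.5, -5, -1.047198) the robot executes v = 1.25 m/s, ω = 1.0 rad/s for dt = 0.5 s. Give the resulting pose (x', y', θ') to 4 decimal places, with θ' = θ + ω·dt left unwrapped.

(-1.0678, -5.4425, -0.5472)

θ' = -1.0472 + 1.0·0.5 = -0.5472
R = v/ω = 1.25/1.0 = 1.2500
x' = -1.5 + 1.2500·(sin -0.5472 − sin -1.0472) = -1.0678
y' = -5 − 1.2500·(cos -0.5472 − cos -1.0472) = -5.4425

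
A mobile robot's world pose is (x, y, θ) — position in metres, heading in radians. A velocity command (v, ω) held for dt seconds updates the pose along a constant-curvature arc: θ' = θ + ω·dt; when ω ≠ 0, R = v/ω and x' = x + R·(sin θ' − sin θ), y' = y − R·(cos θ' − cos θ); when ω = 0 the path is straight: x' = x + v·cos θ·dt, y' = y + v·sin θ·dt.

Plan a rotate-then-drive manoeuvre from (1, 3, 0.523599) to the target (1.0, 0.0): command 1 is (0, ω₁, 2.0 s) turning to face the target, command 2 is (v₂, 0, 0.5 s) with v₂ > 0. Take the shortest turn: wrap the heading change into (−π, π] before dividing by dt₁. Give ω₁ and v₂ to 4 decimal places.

ω₁ = -1.0472, v₂ = 6.0000

heading to target = atan2(0−3, 1−1) = -1.5708
Δθ = wrap(-1.5708 − 0.5236) = -2.0944; ω₁ = Δθ/dt₁ = -1.0472
distance = √((1−1)² + (0−3)²) = 3.0000; v₂ = distance/dt₂ = 6.0000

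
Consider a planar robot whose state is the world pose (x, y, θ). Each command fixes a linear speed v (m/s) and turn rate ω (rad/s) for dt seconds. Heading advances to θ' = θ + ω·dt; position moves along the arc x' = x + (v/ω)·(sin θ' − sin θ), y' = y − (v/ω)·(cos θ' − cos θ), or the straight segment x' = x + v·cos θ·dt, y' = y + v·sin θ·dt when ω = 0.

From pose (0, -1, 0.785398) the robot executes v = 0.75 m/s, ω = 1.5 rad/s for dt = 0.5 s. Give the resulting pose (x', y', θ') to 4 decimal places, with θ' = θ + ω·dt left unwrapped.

(0.1461, -0.6641, 1.5354)

θ' = 0.7854 + 1.5·0.5 = 1.5354
R = v/ω = 0.75/1.5 = 0.5000
x' = 0 + 0.5000·(sin 1.5354 − sin 0.7854) = 0.1461
y' = -1 − 0.5000·(cos 1.5354 − cos 0.7854) = -0.6641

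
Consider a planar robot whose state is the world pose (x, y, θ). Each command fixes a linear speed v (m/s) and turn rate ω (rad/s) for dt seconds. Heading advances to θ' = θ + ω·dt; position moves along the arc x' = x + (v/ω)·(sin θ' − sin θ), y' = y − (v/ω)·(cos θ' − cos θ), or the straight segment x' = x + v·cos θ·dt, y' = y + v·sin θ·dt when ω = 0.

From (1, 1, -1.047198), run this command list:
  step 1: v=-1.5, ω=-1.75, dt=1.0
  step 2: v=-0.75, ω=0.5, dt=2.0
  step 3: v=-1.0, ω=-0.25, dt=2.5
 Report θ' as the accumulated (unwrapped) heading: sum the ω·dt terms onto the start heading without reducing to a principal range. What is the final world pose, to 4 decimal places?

step 1: θ'=-2.7972 (R=0.8571) → pose (1.4529, 2.2354, -2.7972)
step 2: θ'=-1.7972 (R=-1.5000) → pose (2.4082, 3.3106, -1.7972)
step 3: θ'=-2.4222 (R=4.0000) → pose (3.6704, 5.4215, -2.4222)

(3.6704, 5.4215, -2.4222)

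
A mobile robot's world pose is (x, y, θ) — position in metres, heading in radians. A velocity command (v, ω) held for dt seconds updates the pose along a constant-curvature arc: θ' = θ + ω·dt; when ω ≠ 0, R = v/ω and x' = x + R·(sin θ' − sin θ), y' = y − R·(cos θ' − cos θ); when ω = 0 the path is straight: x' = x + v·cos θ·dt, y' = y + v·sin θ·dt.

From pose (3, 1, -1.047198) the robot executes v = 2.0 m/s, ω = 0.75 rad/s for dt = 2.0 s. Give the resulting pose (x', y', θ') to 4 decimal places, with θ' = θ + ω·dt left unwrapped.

(6.4760, -0.0646, 0.4528)

θ' = -1.0472 + 0.75·2.0 = 0.4528
R = v/ω = 2.0/0.75 = 2.6667
x' = 3 + 2.6667·(sin 0.4528 − sin -1.0472) = 6.4760
y' = 1 − 2.6667·(cos 0.4528 − cos -1.0472) = -0.0646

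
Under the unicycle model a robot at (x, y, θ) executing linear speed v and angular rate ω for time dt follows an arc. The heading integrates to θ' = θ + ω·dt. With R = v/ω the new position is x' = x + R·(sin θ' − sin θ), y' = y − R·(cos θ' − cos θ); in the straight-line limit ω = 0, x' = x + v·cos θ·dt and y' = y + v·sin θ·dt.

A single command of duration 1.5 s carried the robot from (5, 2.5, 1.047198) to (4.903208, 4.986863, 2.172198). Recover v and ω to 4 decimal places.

v = 1.7500, ω = 0.7500

Δθ = 2.172198 − 1.047198 = 1.125000
ω = Δθ/dt = 1.125000/1.5 = 0.7500
R = −Δy/(cos θ' − cos θ) = 2.3333
v = R·ω = 2.3333·0.7500 = 1.7500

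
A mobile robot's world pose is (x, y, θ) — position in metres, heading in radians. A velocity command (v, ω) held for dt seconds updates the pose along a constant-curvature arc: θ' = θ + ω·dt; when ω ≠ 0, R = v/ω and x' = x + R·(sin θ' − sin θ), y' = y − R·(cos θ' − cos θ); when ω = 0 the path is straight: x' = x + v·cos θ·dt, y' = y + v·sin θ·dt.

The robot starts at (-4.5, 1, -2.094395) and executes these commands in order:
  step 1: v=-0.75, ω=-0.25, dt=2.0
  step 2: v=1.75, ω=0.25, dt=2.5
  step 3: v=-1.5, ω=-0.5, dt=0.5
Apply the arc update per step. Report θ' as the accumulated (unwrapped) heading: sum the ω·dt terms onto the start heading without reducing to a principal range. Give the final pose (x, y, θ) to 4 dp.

step 1: θ'=-2.5944 (R=3.0000) → pose (-3.4628, 2.0620, -2.5944)
step 2: θ'=-1.9694 (R=7.0000) → pose (-6.2720, -1.1991, -1.9694)
step 3: θ'=-2.2194 (R=3.0000) → pose (-5.8980, -0.5512, -2.2194)

(-5.8980, -0.5512, -2.2194)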